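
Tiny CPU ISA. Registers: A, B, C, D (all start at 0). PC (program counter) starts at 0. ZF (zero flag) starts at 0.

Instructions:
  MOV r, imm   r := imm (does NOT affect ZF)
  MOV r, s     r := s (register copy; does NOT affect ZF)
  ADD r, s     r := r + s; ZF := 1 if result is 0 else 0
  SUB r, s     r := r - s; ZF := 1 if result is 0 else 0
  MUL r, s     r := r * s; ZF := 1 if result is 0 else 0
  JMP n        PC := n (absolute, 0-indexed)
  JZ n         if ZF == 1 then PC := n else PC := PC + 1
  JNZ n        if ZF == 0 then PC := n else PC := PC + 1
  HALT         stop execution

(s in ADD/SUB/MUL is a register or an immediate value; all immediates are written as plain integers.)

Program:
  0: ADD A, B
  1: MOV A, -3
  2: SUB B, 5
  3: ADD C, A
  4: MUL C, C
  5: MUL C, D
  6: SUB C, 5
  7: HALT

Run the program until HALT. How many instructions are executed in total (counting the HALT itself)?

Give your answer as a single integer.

Step 1: PC=0 exec 'ADD A, B'. After: A=0 B=0 C=0 D=0 ZF=1 PC=1
Step 2: PC=1 exec 'MOV A, -3'. After: A=-3 B=0 C=0 D=0 ZF=1 PC=2
Step 3: PC=2 exec 'SUB B, 5'. After: A=-3 B=-5 C=0 D=0 ZF=0 PC=3
Step 4: PC=3 exec 'ADD C, A'. After: A=-3 B=-5 C=-3 D=0 ZF=0 PC=4
Step 5: PC=4 exec 'MUL C, C'. After: A=-3 B=-5 C=9 D=0 ZF=0 PC=5
Step 6: PC=5 exec 'MUL C, D'. After: A=-3 B=-5 C=0 D=0 ZF=1 PC=6
Step 7: PC=6 exec 'SUB C, 5'. After: A=-3 B=-5 C=-5 D=0 ZF=0 PC=7
Step 8: PC=7 exec 'HALT'. After: A=-3 B=-5 C=-5 D=0 ZF=0 PC=7 HALTED
Total instructions executed: 8

Answer: 8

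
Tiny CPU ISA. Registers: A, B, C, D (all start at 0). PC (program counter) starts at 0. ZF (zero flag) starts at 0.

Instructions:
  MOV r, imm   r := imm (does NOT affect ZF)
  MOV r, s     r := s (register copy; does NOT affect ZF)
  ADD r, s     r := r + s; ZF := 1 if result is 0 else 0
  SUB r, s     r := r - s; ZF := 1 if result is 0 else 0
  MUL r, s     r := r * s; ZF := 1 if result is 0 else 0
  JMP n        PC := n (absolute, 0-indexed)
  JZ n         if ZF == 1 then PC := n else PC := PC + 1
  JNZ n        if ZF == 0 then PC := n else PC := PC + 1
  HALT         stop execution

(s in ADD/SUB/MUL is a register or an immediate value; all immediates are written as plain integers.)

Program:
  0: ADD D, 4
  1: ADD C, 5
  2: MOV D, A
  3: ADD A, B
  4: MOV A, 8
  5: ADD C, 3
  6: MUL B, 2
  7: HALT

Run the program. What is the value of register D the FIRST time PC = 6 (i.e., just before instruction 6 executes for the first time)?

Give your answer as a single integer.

Step 1: PC=0 exec 'ADD D, 4'. After: A=0 B=0 C=0 D=4 ZF=0 PC=1
Step 2: PC=1 exec 'ADD C, 5'. After: A=0 B=0 C=5 D=4 ZF=0 PC=2
Step 3: PC=2 exec 'MOV D, A'. After: A=0 B=0 C=5 D=0 ZF=0 PC=3
Step 4: PC=3 exec 'ADD A, B'. After: A=0 B=0 C=5 D=0 ZF=1 PC=4
Step 5: PC=4 exec 'MOV A, 8'. After: A=8 B=0 C=5 D=0 ZF=1 PC=5
Step 6: PC=5 exec 'ADD C, 3'. After: A=8 B=0 C=8 D=0 ZF=0 PC=6
First time PC=6: D=0

0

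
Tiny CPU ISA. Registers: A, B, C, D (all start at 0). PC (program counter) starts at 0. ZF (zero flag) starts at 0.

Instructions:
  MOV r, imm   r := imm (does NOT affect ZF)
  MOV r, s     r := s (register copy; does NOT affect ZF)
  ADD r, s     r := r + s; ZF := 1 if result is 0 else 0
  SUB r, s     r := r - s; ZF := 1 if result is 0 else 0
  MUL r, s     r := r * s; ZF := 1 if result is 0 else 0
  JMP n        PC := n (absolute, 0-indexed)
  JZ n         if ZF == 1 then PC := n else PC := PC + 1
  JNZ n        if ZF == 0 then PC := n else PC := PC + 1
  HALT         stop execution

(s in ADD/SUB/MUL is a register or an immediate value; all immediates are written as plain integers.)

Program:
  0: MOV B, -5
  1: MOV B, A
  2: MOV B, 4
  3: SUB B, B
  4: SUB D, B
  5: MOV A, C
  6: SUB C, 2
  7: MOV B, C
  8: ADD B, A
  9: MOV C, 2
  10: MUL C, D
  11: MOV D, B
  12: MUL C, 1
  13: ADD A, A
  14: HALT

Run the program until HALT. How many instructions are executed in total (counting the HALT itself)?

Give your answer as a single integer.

Step 1: PC=0 exec 'MOV B, -5'. After: A=0 B=-5 C=0 D=0 ZF=0 PC=1
Step 2: PC=1 exec 'MOV B, A'. After: A=0 B=0 C=0 D=0 ZF=0 PC=2
Step 3: PC=2 exec 'MOV B, 4'. After: A=0 B=4 C=0 D=0 ZF=0 PC=3
Step 4: PC=3 exec 'SUB B, B'. After: A=0 B=0 C=0 D=0 ZF=1 PC=4
Step 5: PC=4 exec 'SUB D, B'. After: A=0 B=0 C=0 D=0 ZF=1 PC=5
Step 6: PC=5 exec 'MOV A, C'. After: A=0 B=0 C=0 D=0 ZF=1 PC=6
Step 7: PC=6 exec 'SUB C, 2'. After: A=0 B=0 C=-2 D=0 ZF=0 PC=7
Step 8: PC=7 exec 'MOV B, C'. After: A=0 B=-2 C=-2 D=0 ZF=0 PC=8
Step 9: PC=8 exec 'ADD B, A'. After: A=0 B=-2 C=-2 D=0 ZF=0 PC=9
Step 10: PC=9 exec 'MOV C, 2'. After: A=0 B=-2 C=2 D=0 ZF=0 PC=10
Step 11: PC=10 exec 'MUL C, D'. After: A=0 B=-2 C=0 D=0 ZF=1 PC=11
Step 12: PC=11 exec 'MOV D, B'. After: A=0 B=-2 C=0 D=-2 ZF=1 PC=12
Step 13: PC=12 exec 'MUL C, 1'. After: A=0 B=-2 C=0 D=-2 ZF=1 PC=13
Step 14: PC=13 exec 'ADD A, A'. After: A=0 B=-2 C=0 D=-2 ZF=1 PC=14
Step 15: PC=14 exec 'HALT'. After: A=0 B=-2 C=0 D=-2 ZF=1 PC=14 HALTED
Total instructions executed: 15

Answer: 15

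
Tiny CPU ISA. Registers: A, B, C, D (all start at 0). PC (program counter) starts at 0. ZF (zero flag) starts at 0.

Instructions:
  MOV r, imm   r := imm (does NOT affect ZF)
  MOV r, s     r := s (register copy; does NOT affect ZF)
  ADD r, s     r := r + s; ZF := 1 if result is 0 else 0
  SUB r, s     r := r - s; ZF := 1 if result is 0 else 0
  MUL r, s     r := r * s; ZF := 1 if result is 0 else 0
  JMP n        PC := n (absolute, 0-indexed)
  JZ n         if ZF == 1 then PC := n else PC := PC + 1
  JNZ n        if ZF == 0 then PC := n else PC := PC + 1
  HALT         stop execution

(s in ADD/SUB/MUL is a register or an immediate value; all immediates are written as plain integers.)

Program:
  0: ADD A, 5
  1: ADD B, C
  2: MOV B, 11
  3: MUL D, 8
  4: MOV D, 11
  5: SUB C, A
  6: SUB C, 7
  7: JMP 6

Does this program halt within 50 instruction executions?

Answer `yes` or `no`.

Answer: no

Derivation:
Step 1: PC=0 exec 'ADD A, 5'. After: A=5 B=0 C=0 D=0 ZF=0 PC=1
Step 2: PC=1 exec 'ADD B, C'. After: A=5 B=0 C=0 D=0 ZF=1 PC=2
Step 3: PC=2 exec 'MOV B, 11'. After: A=5 B=11 C=0 D=0 ZF=1 PC=3
Step 4: PC=3 exec 'MUL D, 8'. After: A=5 B=11 C=0 D=0 ZF=1 PC=4
Step 5: PC=4 exec 'MOV D, 11'. After: A=5 B=11 C=0 D=11 ZF=1 PC=5
Step 6: PC=5 exec 'SUB C, A'. After: A=5 B=11 C=-5 D=11 ZF=0 PC=6
Step 7: PC=6 exec 'SUB C, 7'. After: A=5 B=11 C=-12 D=11 ZF=0 PC=7
Step 8: PC=7 exec 'JMP 6'. After: A=5 B=11 C=-12 D=11 ZF=0 PC=6
Step 9: PC=6 exec 'SUB C, 7'. After: A=5 B=11 C=-19 D=11 ZF=0 PC=7
Step 10: PC=7 exec 'JMP 6'. After: A=5 B=11 C=-19 D=11 ZF=0 PC=6
Step 11: PC=6 exec 'SUB C, 7'. After: A=5 B=11 C=-26 D=11 ZF=0 PC=7
Step 12: PC=7 exec 'JMP 6'. After: A=5 B=11 C=-26 D=11 ZF=0 PC=6
Step 13: PC=6 exec 'SUB C, 7'. After: A=5 B=11 C=-33 D=11 ZF=0 PC=7
Step 14: PC=7 exec 'JMP 6'. After: A=5 B=11 C=-33 D=11 ZF=0 PC=6
Step 15: PC=6 exec 'SUB C, 7'. After: A=5 B=11 C=-40 D=11 ZF=0 PC=7
After 50 steps: not halted. PC revisits the same instructions with no path to HALT; will never halt.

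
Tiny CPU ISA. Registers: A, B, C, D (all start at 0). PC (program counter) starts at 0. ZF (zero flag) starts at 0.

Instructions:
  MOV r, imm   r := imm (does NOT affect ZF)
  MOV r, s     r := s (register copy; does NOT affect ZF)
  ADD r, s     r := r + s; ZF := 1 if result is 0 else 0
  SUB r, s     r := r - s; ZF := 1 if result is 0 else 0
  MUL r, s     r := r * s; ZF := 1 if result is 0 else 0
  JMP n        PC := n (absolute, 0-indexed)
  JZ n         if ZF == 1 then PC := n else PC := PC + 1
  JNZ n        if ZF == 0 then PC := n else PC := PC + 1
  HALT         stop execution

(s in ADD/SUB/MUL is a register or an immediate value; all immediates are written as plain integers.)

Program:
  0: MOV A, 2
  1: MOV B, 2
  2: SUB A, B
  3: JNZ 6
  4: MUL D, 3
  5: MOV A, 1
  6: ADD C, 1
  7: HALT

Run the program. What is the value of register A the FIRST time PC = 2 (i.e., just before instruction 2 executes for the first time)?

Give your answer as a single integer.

Step 1: PC=0 exec 'MOV A, 2'. After: A=2 B=0 C=0 D=0 ZF=0 PC=1
Step 2: PC=1 exec 'MOV B, 2'. After: A=2 B=2 C=0 D=0 ZF=0 PC=2
First time PC=2: A=2

2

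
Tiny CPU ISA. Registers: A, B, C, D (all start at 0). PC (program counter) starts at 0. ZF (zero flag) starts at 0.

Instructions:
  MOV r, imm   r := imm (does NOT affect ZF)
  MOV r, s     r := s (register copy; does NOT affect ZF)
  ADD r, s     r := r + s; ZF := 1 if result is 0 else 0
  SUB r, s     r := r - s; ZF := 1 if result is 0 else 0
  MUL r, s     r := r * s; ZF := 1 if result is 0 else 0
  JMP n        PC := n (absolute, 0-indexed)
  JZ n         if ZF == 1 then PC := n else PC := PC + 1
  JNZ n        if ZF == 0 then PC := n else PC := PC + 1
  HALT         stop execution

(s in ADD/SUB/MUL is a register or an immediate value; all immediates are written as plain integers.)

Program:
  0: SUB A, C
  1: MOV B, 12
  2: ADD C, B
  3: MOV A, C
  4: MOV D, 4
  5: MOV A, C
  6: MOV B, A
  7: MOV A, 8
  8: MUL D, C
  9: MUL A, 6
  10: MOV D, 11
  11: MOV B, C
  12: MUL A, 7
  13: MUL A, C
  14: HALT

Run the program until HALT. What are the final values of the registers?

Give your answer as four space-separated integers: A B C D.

Step 1: PC=0 exec 'SUB A, C'. After: A=0 B=0 C=0 D=0 ZF=1 PC=1
Step 2: PC=1 exec 'MOV B, 12'. After: A=0 B=12 C=0 D=0 ZF=1 PC=2
Step 3: PC=2 exec 'ADD C, B'. After: A=0 B=12 C=12 D=0 ZF=0 PC=3
Step 4: PC=3 exec 'MOV A, C'. After: A=12 B=12 C=12 D=0 ZF=0 PC=4
Step 5: PC=4 exec 'MOV D, 4'. After: A=12 B=12 C=12 D=4 ZF=0 PC=5
Step 6: PC=5 exec 'MOV A, C'. After: A=12 B=12 C=12 D=4 ZF=0 PC=6
Step 7: PC=6 exec 'MOV B, A'. After: A=12 B=12 C=12 D=4 ZF=0 PC=7
Step 8: PC=7 exec 'MOV A, 8'. After: A=8 B=12 C=12 D=4 ZF=0 PC=8
Step 9: PC=8 exec 'MUL D, C'. After: A=8 B=12 C=12 D=48 ZF=0 PC=9
Step 10: PC=9 exec 'MUL A, 6'. After: A=48 B=12 C=12 D=48 ZF=0 PC=10
Step 11: PC=10 exec 'MOV D, 11'. After: A=48 B=12 C=12 D=11 ZF=0 PC=11
Step 12: PC=11 exec 'MOV B, C'. After: A=48 B=12 C=12 D=11 ZF=0 PC=12
Step 13: PC=12 exec 'MUL A, 7'. After: A=336 B=12 C=12 D=11 ZF=0 PC=13
Step 14: PC=13 exec 'MUL A, C'. After: A=4032 B=12 C=12 D=11 ZF=0 PC=14
Step 15: PC=14 exec 'HALT'. After: A=4032 B=12 C=12 D=11 ZF=0 PC=14 HALTED

Answer: 4032 12 12 11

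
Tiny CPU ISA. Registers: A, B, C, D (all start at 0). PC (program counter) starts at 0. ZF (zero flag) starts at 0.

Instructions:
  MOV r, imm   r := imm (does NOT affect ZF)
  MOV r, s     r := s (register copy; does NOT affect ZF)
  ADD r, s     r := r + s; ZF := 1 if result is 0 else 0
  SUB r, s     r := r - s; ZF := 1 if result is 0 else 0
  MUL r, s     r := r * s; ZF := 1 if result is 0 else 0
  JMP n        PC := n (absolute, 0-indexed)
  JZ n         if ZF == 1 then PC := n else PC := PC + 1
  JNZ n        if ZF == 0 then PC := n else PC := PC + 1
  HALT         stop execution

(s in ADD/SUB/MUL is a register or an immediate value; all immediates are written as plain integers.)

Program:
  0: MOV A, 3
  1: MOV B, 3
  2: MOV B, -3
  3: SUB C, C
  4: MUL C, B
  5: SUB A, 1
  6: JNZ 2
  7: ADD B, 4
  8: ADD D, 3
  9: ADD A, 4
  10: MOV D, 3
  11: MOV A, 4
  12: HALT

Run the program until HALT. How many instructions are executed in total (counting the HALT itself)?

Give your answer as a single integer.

Step 1: PC=0 exec 'MOV A, 3'. After: A=3 B=0 C=0 D=0 ZF=0 PC=1
Step 2: PC=1 exec 'MOV B, 3'. After: A=3 B=3 C=0 D=0 ZF=0 PC=2
Step 3: PC=2 exec 'MOV B, -3'. After: A=3 B=-3 C=0 D=0 ZF=0 PC=3
Step 4: PC=3 exec 'SUB C, C'. After: A=3 B=-3 C=0 D=0 ZF=1 PC=4
Step 5: PC=4 exec 'MUL C, B'. After: A=3 B=-3 C=0 D=0 ZF=1 PC=5
Step 6: PC=5 exec 'SUB A, 1'. After: A=2 B=-3 C=0 D=0 ZF=0 PC=6
Step 7: PC=6 exec 'JNZ 2'. After: A=2 B=-3 C=0 D=0 ZF=0 PC=2
Step 8: PC=2 exec 'MOV B, -3'. After: A=2 B=-3 C=0 D=0 ZF=0 PC=3
Step 9: PC=3 exec 'SUB C, C'. After: A=2 B=-3 C=0 D=0 ZF=1 PC=4
Step 10: PC=4 exec 'MUL C, B'. After: A=2 B=-3 C=0 D=0 ZF=1 PC=5
Step 11: PC=5 exec 'SUB A, 1'. After: A=1 B=-3 C=0 D=0 ZF=0 PC=6
Step 12: PC=6 exec 'JNZ 2'. After: A=1 B=-3 C=0 D=0 ZF=0 PC=2
Step 13: PC=2 exec 'MOV B, -3'. After: A=1 B=-3 C=0 D=0 ZF=0 PC=3
Step 14: PC=3 exec 'SUB C, C'. After: A=1 B=-3 C=0 D=0 ZF=1 PC=4
Step 15: PC=4 exec 'MUL C, B'. After: A=1 B=-3 C=0 D=0 ZF=1 PC=5
Step 16: PC=5 exec 'SUB A, 1'. After: A=0 B=-3 C=0 D=0 ZF=1 PC=6
Step 17: PC=6 exec 'JNZ 2'. After: A=0 B=-3 C=0 D=0 ZF=1 PC=7
Step 18: PC=7 exec 'ADD B, 4'. After: A=0 B=1 C=0 D=0 ZF=0 PC=8
Step 19: PC=8 exec 'ADD D, 3'. After: A=0 B=1 C=0 D=3 ZF=0 PC=9
Step 20: PC=9 exec 'ADD A, 4'. After: A=4 B=1 C=0 D=3 ZF=0 PC=10
Step 21: PC=10 exec 'MOV D, 3'. After: A=4 B=1 C=0 D=3 ZF=0 PC=11
Step 22: PC=11 exec 'MOV A, 4'. After: A=4 B=1 C=0 D=3 ZF=0 PC=12
Step 23: PC=12 exec 'HALT'. After: A=4 B=1 C=0 D=3 ZF=0 PC=12 HALTED
Total instructions executed: 23

Answer: 23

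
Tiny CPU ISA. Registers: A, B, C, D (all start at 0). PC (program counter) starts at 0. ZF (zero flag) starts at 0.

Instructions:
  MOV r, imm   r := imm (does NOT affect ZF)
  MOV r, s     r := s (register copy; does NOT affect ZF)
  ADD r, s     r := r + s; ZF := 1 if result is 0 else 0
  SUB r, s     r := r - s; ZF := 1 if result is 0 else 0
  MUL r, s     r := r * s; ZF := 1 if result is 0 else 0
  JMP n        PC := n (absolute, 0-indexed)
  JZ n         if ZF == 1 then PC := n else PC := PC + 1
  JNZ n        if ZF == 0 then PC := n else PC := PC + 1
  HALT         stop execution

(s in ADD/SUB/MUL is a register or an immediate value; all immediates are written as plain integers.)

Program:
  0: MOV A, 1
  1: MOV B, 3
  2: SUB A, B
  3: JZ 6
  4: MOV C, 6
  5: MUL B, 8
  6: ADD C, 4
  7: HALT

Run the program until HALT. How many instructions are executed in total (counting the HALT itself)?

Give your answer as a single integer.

Step 1: PC=0 exec 'MOV A, 1'. After: A=1 B=0 C=0 D=0 ZF=0 PC=1
Step 2: PC=1 exec 'MOV B, 3'. After: A=1 B=3 C=0 D=0 ZF=0 PC=2
Step 3: PC=2 exec 'SUB A, B'. After: A=-2 B=3 C=0 D=0 ZF=0 PC=3
Step 4: PC=3 exec 'JZ 6'. After: A=-2 B=3 C=0 D=0 ZF=0 PC=4
Step 5: PC=4 exec 'MOV C, 6'. After: A=-2 B=3 C=6 D=0 ZF=0 PC=5
Step 6: PC=5 exec 'MUL B, 8'. After: A=-2 B=24 C=6 D=0 ZF=0 PC=6
Step 7: PC=6 exec 'ADD C, 4'. After: A=-2 B=24 C=10 D=0 ZF=0 PC=7
Step 8: PC=7 exec 'HALT'. After: A=-2 B=24 C=10 D=0 ZF=0 PC=7 HALTED
Total instructions executed: 8

Answer: 8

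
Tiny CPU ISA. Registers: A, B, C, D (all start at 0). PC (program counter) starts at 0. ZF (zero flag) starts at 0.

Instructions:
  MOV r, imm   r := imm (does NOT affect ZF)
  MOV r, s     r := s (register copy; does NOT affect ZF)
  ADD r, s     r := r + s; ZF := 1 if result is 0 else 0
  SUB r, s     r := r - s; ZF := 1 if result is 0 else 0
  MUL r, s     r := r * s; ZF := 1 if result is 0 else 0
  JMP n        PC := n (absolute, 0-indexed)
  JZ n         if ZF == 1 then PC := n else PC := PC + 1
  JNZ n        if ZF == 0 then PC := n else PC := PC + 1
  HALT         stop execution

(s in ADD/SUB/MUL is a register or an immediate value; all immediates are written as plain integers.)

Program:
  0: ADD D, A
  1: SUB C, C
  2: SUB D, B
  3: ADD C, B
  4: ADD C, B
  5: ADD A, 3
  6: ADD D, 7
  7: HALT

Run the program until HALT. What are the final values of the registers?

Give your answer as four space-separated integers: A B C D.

Answer: 3 0 0 7

Derivation:
Step 1: PC=0 exec 'ADD D, A'. After: A=0 B=0 C=0 D=0 ZF=1 PC=1
Step 2: PC=1 exec 'SUB C, C'. After: A=0 B=0 C=0 D=0 ZF=1 PC=2
Step 3: PC=2 exec 'SUB D, B'. After: A=0 B=0 C=0 D=0 ZF=1 PC=3
Step 4: PC=3 exec 'ADD C, B'. After: A=0 B=0 C=0 D=0 ZF=1 PC=4
Step 5: PC=4 exec 'ADD C, B'. After: A=0 B=0 C=0 D=0 ZF=1 PC=5
Step 6: PC=5 exec 'ADD A, 3'. After: A=3 B=0 C=0 D=0 ZF=0 PC=6
Step 7: PC=6 exec 'ADD D, 7'. After: A=3 B=0 C=0 D=7 ZF=0 PC=7
Step 8: PC=7 exec 'HALT'. After: A=3 B=0 C=0 D=7 ZF=0 PC=7 HALTED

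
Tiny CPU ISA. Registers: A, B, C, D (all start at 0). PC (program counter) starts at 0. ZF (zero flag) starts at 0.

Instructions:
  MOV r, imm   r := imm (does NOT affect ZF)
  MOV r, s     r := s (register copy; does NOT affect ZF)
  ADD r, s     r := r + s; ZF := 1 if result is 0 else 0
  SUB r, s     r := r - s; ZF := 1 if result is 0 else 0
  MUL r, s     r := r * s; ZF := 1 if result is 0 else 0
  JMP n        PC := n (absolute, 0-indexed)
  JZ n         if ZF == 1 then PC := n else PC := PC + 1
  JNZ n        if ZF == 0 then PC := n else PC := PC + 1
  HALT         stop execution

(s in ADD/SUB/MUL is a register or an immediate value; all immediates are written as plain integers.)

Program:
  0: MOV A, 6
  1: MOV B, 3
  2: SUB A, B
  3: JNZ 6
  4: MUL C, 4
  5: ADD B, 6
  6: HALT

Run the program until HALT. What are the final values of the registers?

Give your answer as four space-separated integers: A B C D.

Answer: 3 3 0 0

Derivation:
Step 1: PC=0 exec 'MOV A, 6'. After: A=6 B=0 C=0 D=0 ZF=0 PC=1
Step 2: PC=1 exec 'MOV B, 3'. After: A=6 B=3 C=0 D=0 ZF=0 PC=2
Step 3: PC=2 exec 'SUB A, B'. After: A=3 B=3 C=0 D=0 ZF=0 PC=3
Step 4: PC=3 exec 'JNZ 6'. After: A=3 B=3 C=0 D=0 ZF=0 PC=6
Step 5: PC=6 exec 'HALT'. After: A=3 B=3 C=0 D=0 ZF=0 PC=6 HALTED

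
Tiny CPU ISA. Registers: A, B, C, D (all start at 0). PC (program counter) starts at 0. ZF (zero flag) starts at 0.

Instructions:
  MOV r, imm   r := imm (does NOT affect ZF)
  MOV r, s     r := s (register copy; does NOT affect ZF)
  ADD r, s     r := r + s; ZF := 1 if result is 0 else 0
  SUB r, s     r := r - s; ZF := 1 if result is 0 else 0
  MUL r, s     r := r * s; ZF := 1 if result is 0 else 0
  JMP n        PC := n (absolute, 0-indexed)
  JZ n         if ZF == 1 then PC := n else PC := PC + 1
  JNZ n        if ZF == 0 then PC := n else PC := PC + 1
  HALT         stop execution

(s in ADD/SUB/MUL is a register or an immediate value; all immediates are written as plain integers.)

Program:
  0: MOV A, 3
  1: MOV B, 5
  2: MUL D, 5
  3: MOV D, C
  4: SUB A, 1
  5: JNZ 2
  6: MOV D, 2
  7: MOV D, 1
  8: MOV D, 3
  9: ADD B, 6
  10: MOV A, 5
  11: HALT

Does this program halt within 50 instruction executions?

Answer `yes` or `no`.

Answer: yes

Derivation:
Step 1: PC=0 exec 'MOV A, 3'. After: A=3 B=0 C=0 D=0 ZF=0 PC=1
Step 2: PC=1 exec 'MOV B, 5'. After: A=3 B=5 C=0 D=0 ZF=0 PC=2
Step 3: PC=2 exec 'MUL D, 5'. After: A=3 B=5 C=0 D=0 ZF=1 PC=3
Step 4: PC=3 exec 'MOV D, C'. After: A=3 B=5 C=0 D=0 ZF=1 PC=4
Step 5: PC=4 exec 'SUB A, 1'. After: A=2 B=5 C=0 D=0 ZF=0 PC=5
Step 6: PC=5 exec 'JNZ 2'. After: A=2 B=5 C=0 D=0 ZF=0 PC=2
Step 7: PC=2 exec 'MUL D, 5'. After: A=2 B=5 C=0 D=0 ZF=1 PC=3
Step 8: PC=3 exec 'MOV D, C'. After: A=2 B=5 C=0 D=0 ZF=1 PC=4
Step 9: PC=4 exec 'SUB A, 1'. After: A=1 B=5 C=0 D=0 ZF=0 PC=5
Step 10: PC=5 exec 'JNZ 2'. After: A=1 B=5 C=0 D=0 ZF=0 PC=2
Step 11: PC=2 exec 'MUL D, 5'. After: A=1 B=5 C=0 D=0 ZF=1 PC=3
Step 12: PC=3 exec 'MOV D, C'. After: A=1 B=5 C=0 D=0 ZF=1 PC=4
Step 13: PC=4 exec 'SUB A, 1'. After: A=0 B=5 C=0 D=0 ZF=1 PC=5
Step 14: PC=5 exec 'JNZ 2'. After: A=0 B=5 C=0 D=0 ZF=1 PC=6
Step 15: PC=6 exec 'MOV D, 2'. After: A=0 B=5 C=0 D=2 ZF=1 PC=7
Step 16: PC=7 exec 'MOV D, 1'. After: A=0 B=5 C=0 D=1 ZF=1 PC=8
Step 17: PC=8 exec 'MOV D, 3'. After: A=0 B=5 C=0 D=3 ZF=1 PC=9
Step 18: PC=9 exec 'ADD B, 6'. After: A=0 B=11 C=0 D=3 ZF=0 PC=10
Step 19: PC=10 exec 'MOV A, 5'. After: A=5 B=11 C=0 D=3 ZF=0 PC=11
Step 20: PC=11 exec 'HALT'. After: A=5 B=11 C=0 D=3 ZF=0 PC=11 HALTED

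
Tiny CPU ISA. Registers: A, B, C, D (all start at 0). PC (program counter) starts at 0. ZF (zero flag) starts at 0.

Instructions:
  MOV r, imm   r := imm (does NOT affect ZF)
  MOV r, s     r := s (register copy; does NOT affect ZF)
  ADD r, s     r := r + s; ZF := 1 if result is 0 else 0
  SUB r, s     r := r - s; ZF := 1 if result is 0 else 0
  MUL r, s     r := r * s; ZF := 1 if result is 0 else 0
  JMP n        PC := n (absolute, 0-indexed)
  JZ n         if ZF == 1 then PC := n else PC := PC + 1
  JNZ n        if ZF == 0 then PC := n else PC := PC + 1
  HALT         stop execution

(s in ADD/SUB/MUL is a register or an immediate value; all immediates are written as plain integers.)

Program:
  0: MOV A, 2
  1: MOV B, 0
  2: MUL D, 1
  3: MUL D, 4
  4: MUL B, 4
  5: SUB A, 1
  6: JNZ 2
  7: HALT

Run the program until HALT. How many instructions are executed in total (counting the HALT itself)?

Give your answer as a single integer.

Step 1: PC=0 exec 'MOV A, 2'. After: A=2 B=0 C=0 D=0 ZF=0 PC=1
Step 2: PC=1 exec 'MOV B, 0'. After: A=2 B=0 C=0 D=0 ZF=0 PC=2
Step 3: PC=2 exec 'MUL D, 1'. After: A=2 B=0 C=0 D=0 ZF=1 PC=3
Step 4: PC=3 exec 'MUL D, 4'. After: A=2 B=0 C=0 D=0 ZF=1 PC=4
Step 5: PC=4 exec 'MUL B, 4'. After: A=2 B=0 C=0 D=0 ZF=1 PC=5
Step 6: PC=5 exec 'SUB A, 1'. After: A=1 B=0 C=0 D=0 ZF=0 PC=6
Step 7: PC=6 exec 'JNZ 2'. After: A=1 B=0 C=0 D=0 ZF=0 PC=2
Step 8: PC=2 exec 'MUL D, 1'. After: A=1 B=0 C=0 D=0 ZF=1 PC=3
Step 9: PC=3 exec 'MUL D, 4'. After: A=1 B=0 C=0 D=0 ZF=1 PC=4
Step 10: PC=4 exec 'MUL B, 4'. After: A=1 B=0 C=0 D=0 ZF=1 PC=5
Step 11: PC=5 exec 'SUB A, 1'. After: A=0 B=0 C=0 D=0 ZF=1 PC=6
Step 12: PC=6 exec 'JNZ 2'. After: A=0 B=0 C=0 D=0 ZF=1 PC=7
Step 13: PC=7 exec 'HALT'. After: A=0 B=0 C=0 D=0 ZF=1 PC=7 HALTED
Total instructions executed: 13

Answer: 13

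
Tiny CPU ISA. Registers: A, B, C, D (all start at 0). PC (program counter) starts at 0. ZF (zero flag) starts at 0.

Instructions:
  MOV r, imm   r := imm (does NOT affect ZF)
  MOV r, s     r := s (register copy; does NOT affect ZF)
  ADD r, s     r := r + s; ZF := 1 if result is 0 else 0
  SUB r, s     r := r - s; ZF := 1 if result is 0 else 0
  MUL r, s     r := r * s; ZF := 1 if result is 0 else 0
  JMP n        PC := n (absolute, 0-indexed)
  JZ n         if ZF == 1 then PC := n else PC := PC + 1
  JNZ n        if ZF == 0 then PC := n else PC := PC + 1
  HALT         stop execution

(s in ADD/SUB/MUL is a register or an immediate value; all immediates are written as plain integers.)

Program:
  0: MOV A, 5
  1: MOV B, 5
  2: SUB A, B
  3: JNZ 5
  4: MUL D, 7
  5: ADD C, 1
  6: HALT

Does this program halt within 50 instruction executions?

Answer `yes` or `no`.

Answer: yes

Derivation:
Step 1: PC=0 exec 'MOV A, 5'. After: A=5 B=0 C=0 D=0 ZF=0 PC=1
Step 2: PC=1 exec 'MOV B, 5'. After: A=5 B=5 C=0 D=0 ZF=0 PC=2
Step 3: PC=2 exec 'SUB A, B'. After: A=0 B=5 C=0 D=0 ZF=1 PC=3
Step 4: PC=3 exec 'JNZ 5'. After: A=0 B=5 C=0 D=0 ZF=1 PC=4
Step 5: PC=4 exec 'MUL D, 7'. After: A=0 B=5 C=0 D=0 ZF=1 PC=5
Step 6: PC=5 exec 'ADD C, 1'. After: A=0 B=5 C=1 D=0 ZF=0 PC=6
Step 7: PC=6 exec 'HALT'. After: A=0 B=5 C=1 D=0 ZF=0 PC=6 HALTED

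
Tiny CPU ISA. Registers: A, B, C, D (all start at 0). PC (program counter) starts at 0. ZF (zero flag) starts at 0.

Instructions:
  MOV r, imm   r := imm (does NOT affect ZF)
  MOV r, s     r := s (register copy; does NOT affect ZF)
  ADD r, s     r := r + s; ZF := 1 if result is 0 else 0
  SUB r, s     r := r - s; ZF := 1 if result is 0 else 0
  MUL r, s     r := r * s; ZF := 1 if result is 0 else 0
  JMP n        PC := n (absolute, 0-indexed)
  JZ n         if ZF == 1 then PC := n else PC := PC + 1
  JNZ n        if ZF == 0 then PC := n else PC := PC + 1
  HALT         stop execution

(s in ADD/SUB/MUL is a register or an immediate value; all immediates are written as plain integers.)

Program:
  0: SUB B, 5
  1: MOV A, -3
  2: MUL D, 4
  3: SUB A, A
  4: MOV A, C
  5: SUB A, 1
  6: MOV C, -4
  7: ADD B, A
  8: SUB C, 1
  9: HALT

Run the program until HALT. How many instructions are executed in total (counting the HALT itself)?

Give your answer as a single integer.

Answer: 10

Derivation:
Step 1: PC=0 exec 'SUB B, 5'. After: A=0 B=-5 C=0 D=0 ZF=0 PC=1
Step 2: PC=1 exec 'MOV A, -3'. After: A=-3 B=-5 C=0 D=0 ZF=0 PC=2
Step 3: PC=2 exec 'MUL D, 4'. After: A=-3 B=-5 C=0 D=0 ZF=1 PC=3
Step 4: PC=3 exec 'SUB A, A'. After: A=0 B=-5 C=0 D=0 ZF=1 PC=4
Step 5: PC=4 exec 'MOV A, C'. After: A=0 B=-5 C=0 D=0 ZF=1 PC=5
Step 6: PC=5 exec 'SUB A, 1'. After: A=-1 B=-5 C=0 D=0 ZF=0 PC=6
Step 7: PC=6 exec 'MOV C, -4'. After: A=-1 B=-5 C=-4 D=0 ZF=0 PC=7
Step 8: PC=7 exec 'ADD B, A'. After: A=-1 B=-6 C=-4 D=0 ZF=0 PC=8
Step 9: PC=8 exec 'SUB C, 1'. After: A=-1 B=-6 C=-5 D=0 ZF=0 PC=9
Step 10: PC=9 exec 'HALT'. After: A=-1 B=-6 C=-5 D=0 ZF=0 PC=9 HALTED
Total instructions executed: 10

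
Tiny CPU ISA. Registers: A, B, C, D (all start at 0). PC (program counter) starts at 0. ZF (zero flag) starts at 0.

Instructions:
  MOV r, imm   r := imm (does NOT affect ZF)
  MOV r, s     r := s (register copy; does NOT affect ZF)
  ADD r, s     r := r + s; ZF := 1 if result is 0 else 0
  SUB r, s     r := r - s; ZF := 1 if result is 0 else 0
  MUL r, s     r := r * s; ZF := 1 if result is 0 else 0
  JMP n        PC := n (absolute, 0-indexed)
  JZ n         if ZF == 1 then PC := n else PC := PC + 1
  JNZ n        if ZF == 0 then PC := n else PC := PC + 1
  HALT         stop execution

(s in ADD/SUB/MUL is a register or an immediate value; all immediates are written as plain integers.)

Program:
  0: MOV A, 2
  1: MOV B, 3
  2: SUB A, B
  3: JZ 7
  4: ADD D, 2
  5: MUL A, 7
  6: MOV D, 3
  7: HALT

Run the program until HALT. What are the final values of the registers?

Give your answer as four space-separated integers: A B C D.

Answer: -7 3 0 3

Derivation:
Step 1: PC=0 exec 'MOV A, 2'. After: A=2 B=0 C=0 D=0 ZF=0 PC=1
Step 2: PC=1 exec 'MOV B, 3'. After: A=2 B=3 C=0 D=0 ZF=0 PC=2
Step 3: PC=2 exec 'SUB A, B'. After: A=-1 B=3 C=0 D=0 ZF=0 PC=3
Step 4: PC=3 exec 'JZ 7'. After: A=-1 B=3 C=0 D=0 ZF=0 PC=4
Step 5: PC=4 exec 'ADD D, 2'. After: A=-1 B=3 C=0 D=2 ZF=0 PC=5
Step 6: PC=5 exec 'MUL A, 7'. After: A=-7 B=3 C=0 D=2 ZF=0 PC=6
Step 7: PC=6 exec 'MOV D, 3'. After: A=-7 B=3 C=0 D=3 ZF=0 PC=7
Step 8: PC=7 exec 'HALT'. After: A=-7 B=3 C=0 D=3 ZF=0 PC=7 HALTED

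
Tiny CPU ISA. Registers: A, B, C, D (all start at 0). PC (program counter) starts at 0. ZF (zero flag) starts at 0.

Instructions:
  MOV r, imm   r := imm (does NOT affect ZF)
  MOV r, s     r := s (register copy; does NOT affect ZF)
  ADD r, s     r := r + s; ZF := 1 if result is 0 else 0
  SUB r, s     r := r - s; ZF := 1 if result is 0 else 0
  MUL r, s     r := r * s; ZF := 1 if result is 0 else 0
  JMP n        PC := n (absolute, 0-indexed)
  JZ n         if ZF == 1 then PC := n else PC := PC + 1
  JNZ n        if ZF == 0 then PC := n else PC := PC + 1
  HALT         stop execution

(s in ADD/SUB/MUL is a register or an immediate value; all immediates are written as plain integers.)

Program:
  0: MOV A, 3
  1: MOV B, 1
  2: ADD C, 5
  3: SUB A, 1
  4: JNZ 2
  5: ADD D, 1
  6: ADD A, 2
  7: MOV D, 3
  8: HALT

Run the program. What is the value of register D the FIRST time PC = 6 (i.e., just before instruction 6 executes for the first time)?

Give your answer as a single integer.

Step 1: PC=0 exec 'MOV A, 3'. After: A=3 B=0 C=0 D=0 ZF=0 PC=1
Step 2: PC=1 exec 'MOV B, 1'. After: A=3 B=1 C=0 D=0 ZF=0 PC=2
Step 3: PC=2 exec 'ADD C, 5'. After: A=3 B=1 C=5 D=0 ZF=0 PC=3
Step 4: PC=3 exec 'SUB A, 1'. After: A=2 B=1 C=5 D=0 ZF=0 PC=4
Step 5: PC=4 exec 'JNZ 2'. After: A=2 B=1 C=5 D=0 ZF=0 PC=2
Step 6: PC=2 exec 'ADD C, 5'. After: A=2 B=1 C=10 D=0 ZF=0 PC=3
Step 7: PC=3 exec 'SUB A, 1'. After: A=1 B=1 C=10 D=0 ZF=0 PC=4
Step 8: PC=4 exec 'JNZ 2'. After: A=1 B=1 C=10 D=0 ZF=0 PC=2
Step 9: PC=2 exec 'ADD C, 5'. After: A=1 B=1 C=15 D=0 ZF=0 PC=3
Step 10: PC=3 exec 'SUB A, 1'. After: A=0 B=1 C=15 D=0 ZF=1 PC=4
Step 11: PC=4 exec 'JNZ 2'. After: A=0 B=1 C=15 D=0 ZF=1 PC=5
Step 12: PC=5 exec 'ADD D, 1'. After: A=0 B=1 C=15 D=1 ZF=0 PC=6
First time PC=6: D=1

1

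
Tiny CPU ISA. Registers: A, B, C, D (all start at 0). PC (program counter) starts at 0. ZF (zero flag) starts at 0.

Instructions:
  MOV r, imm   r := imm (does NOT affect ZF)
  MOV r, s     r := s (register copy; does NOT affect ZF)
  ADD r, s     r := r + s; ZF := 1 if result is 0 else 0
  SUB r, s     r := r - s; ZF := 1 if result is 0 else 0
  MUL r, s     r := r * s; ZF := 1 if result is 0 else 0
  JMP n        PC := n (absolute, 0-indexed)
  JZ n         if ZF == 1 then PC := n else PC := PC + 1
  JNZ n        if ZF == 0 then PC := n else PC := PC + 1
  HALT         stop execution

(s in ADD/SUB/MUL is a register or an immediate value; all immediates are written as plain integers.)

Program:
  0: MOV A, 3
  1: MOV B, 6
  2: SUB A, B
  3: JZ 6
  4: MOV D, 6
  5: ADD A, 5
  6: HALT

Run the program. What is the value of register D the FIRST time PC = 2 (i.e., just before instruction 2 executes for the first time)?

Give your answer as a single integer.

Step 1: PC=0 exec 'MOV A, 3'. After: A=3 B=0 C=0 D=0 ZF=0 PC=1
Step 2: PC=1 exec 'MOV B, 6'. After: A=3 B=6 C=0 D=0 ZF=0 PC=2
First time PC=2: D=0

0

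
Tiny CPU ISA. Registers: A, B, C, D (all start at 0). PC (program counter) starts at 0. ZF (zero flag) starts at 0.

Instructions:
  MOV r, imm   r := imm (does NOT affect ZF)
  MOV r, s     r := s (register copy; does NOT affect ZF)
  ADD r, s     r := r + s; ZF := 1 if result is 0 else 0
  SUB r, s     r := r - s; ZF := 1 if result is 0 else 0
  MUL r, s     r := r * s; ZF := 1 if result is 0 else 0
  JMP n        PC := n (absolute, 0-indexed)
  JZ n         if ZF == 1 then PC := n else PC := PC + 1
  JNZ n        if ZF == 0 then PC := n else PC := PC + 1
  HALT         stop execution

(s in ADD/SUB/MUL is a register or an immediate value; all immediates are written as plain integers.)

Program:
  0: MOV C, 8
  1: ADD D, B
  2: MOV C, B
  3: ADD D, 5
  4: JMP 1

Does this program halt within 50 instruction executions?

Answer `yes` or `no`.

Answer: no

Derivation:
Step 1: PC=0 exec 'MOV C, 8'. After: A=0 B=0 C=8 D=0 ZF=0 PC=1
Step 2: PC=1 exec 'ADD D, B'. After: A=0 B=0 C=8 D=0 ZF=1 PC=2
Step 3: PC=2 exec 'MOV C, B'. After: A=0 B=0 C=0 D=0 ZF=1 PC=3
Step 4: PC=3 exec 'ADD D, 5'. After: A=0 B=0 C=0 D=5 ZF=0 PC=4
Step 5: PC=4 exec 'JMP 1'. After: A=0 B=0 C=0 D=5 ZF=0 PC=1
Step 6: PC=1 exec 'ADD D, B'. After: A=0 B=0 C=0 D=5 ZF=0 PC=2
Step 7: PC=2 exec 'MOV C, B'. After: A=0 B=0 C=0 D=5 ZF=0 PC=3
Step 8: PC=3 exec 'ADD D, 5'. After: A=0 B=0 C=0 D=10 ZF=0 PC=4
Step 9: PC=4 exec 'JMP 1'. After: A=0 B=0 C=0 D=10 ZF=0 PC=1
Step 10: PC=1 exec 'ADD D, B'. After: A=0 B=0 C=0 D=10 ZF=0 PC=2
Step 11: PC=2 exec 'MOV C, B'. After: A=0 B=0 C=0 D=10 ZF=0 PC=3
Step 12: PC=3 exec 'ADD D, 5'. After: A=0 B=0 C=0 D=15 ZF=0 PC=4
Step 13: PC=4 exec 'JMP 1'. After: A=0 B=0 C=0 D=15 ZF=0 PC=1
Step 14: PC=1 exec 'ADD D, B'. After: A=0 B=0 C=0 D=15 ZF=0 PC=2
Step 15: PC=2 exec 'MOV C, B'. After: A=0 B=0 C=0 D=15 ZF=0 PC=3
After 50 steps: not halted. PC revisits the same instructions with no path to HALT; will never halt.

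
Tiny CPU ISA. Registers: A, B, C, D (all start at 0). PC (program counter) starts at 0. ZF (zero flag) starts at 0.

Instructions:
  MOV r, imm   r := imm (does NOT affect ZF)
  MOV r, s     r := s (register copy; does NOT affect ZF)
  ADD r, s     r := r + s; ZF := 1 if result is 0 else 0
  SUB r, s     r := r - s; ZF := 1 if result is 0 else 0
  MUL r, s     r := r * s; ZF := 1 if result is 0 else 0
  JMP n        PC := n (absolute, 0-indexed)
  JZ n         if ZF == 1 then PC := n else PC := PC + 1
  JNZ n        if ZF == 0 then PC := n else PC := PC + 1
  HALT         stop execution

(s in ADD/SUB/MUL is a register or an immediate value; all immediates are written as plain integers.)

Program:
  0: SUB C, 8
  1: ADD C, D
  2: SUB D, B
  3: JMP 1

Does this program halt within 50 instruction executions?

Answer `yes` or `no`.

Step 1: PC=0 exec 'SUB C, 8'. After: A=0 B=0 C=-8 D=0 ZF=0 PC=1
Step 2: PC=1 exec 'ADD C, D'. After: A=0 B=0 C=-8 D=0 ZF=0 PC=2
Step 3: PC=2 exec 'SUB D, B'. After: A=0 B=0 C=-8 D=0 ZF=1 PC=3
Step 4: PC=3 exec 'JMP 1'. After: A=0 B=0 C=-8 D=0 ZF=1 PC=1
Step 5: PC=1 exec 'ADD C, D'. After: A=0 B=0 C=-8 D=0 ZF=0 PC=2
State after step 5 equals state after step 2: the program is in a cycle of length 3 and will never halt.

Answer: no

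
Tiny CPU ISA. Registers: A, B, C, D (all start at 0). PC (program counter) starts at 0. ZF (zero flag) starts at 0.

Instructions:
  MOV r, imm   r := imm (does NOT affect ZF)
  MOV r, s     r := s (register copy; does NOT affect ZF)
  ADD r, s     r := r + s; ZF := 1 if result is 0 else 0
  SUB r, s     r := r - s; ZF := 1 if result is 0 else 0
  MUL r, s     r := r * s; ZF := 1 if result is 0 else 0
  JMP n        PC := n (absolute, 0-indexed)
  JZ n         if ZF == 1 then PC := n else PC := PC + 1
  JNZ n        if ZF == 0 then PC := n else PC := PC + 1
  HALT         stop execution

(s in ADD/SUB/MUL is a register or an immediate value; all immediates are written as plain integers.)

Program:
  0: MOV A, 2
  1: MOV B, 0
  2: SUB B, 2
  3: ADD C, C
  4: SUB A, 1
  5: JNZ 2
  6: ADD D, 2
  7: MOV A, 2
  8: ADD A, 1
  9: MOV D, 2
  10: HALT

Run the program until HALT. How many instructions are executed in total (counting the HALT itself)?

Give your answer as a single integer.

Answer: 15

Derivation:
Step 1: PC=0 exec 'MOV A, 2'. After: A=2 B=0 C=0 D=0 ZF=0 PC=1
Step 2: PC=1 exec 'MOV B, 0'. After: A=2 B=0 C=0 D=0 ZF=0 PC=2
Step 3: PC=2 exec 'SUB B, 2'. After: A=2 B=-2 C=0 D=0 ZF=0 PC=3
Step 4: PC=3 exec 'ADD C, C'. After: A=2 B=-2 C=0 D=0 ZF=1 PC=4
Step 5: PC=4 exec 'SUB A, 1'. After: A=1 B=-2 C=0 D=0 ZF=0 PC=5
Step 6: PC=5 exec 'JNZ 2'. After: A=1 B=-2 C=0 D=0 ZF=0 PC=2
Step 7: PC=2 exec 'SUB B, 2'. After: A=1 B=-4 C=0 D=0 ZF=0 PC=3
Step 8: PC=3 exec 'ADD C, C'. After: A=1 B=-4 C=0 D=0 ZF=1 PC=4
Step 9: PC=4 exec 'SUB A, 1'. After: A=0 B=-4 C=0 D=0 ZF=1 PC=5
Step 10: PC=5 exec 'JNZ 2'. After: A=0 B=-4 C=0 D=0 ZF=1 PC=6
Step 11: PC=6 exec 'ADD D, 2'. After: A=0 B=-4 C=0 D=2 ZF=0 PC=7
Step 12: PC=7 exec 'MOV A, 2'. After: A=2 B=-4 C=0 D=2 ZF=0 PC=8
Step 13: PC=8 exec 'ADD A, 1'. After: A=3 B=-4 C=0 D=2 ZF=0 PC=9
Step 14: PC=9 exec 'MOV D, 2'. After: A=3 B=-4 C=0 D=2 ZF=0 PC=10
Step 15: PC=10 exec 'HALT'. After: A=3 B=-4 C=0 D=2 ZF=0 PC=10 HALTED
Total instructions executed: 15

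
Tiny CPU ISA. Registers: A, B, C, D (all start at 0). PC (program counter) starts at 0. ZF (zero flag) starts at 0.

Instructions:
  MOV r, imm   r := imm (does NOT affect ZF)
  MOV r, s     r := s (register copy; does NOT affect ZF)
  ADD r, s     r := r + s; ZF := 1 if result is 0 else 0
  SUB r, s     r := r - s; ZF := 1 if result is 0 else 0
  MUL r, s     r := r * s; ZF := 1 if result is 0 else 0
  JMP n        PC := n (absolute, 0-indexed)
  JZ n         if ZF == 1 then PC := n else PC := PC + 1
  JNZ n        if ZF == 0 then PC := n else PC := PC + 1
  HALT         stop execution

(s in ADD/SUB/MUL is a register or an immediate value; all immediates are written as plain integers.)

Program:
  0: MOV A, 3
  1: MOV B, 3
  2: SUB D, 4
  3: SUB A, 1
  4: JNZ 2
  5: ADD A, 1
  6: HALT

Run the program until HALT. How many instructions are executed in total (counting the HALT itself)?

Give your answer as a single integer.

Step 1: PC=0 exec 'MOV A, 3'. After: A=3 B=0 C=0 D=0 ZF=0 PC=1
Step 2: PC=1 exec 'MOV B, 3'. After: A=3 B=3 C=0 D=0 ZF=0 PC=2
Step 3: PC=2 exec 'SUB D, 4'. After: A=3 B=3 C=0 D=-4 ZF=0 PC=3
Step 4: PC=3 exec 'SUB A, 1'. After: A=2 B=3 C=0 D=-4 ZF=0 PC=4
Step 5: PC=4 exec 'JNZ 2'. After: A=2 B=3 C=0 D=-4 ZF=0 PC=2
Step 6: PC=2 exec 'SUB D, 4'. After: A=2 B=3 C=0 D=-8 ZF=0 PC=3
Step 7: PC=3 exec 'SUB A, 1'. After: A=1 B=3 C=0 D=-8 ZF=0 PC=4
Step 8: PC=4 exec 'JNZ 2'. After: A=1 B=3 C=0 D=-8 ZF=0 PC=2
Step 9: PC=2 exec 'SUB D, 4'. After: A=1 B=3 C=0 D=-12 ZF=0 PC=3
Step 10: PC=3 exec 'SUB A, 1'. After: A=0 B=3 C=0 D=-12 ZF=1 PC=4
Step 11: PC=4 exec 'JNZ 2'. After: A=0 B=3 C=0 D=-12 ZF=1 PC=5
Step 12: PC=5 exec 'ADD A, 1'. After: A=1 B=3 C=0 D=-12 ZF=0 PC=6
Step 13: PC=6 exec 'HALT'. After: A=1 B=3 C=0 D=-12 ZF=0 PC=6 HALTED
Total instructions executed: 13

Answer: 13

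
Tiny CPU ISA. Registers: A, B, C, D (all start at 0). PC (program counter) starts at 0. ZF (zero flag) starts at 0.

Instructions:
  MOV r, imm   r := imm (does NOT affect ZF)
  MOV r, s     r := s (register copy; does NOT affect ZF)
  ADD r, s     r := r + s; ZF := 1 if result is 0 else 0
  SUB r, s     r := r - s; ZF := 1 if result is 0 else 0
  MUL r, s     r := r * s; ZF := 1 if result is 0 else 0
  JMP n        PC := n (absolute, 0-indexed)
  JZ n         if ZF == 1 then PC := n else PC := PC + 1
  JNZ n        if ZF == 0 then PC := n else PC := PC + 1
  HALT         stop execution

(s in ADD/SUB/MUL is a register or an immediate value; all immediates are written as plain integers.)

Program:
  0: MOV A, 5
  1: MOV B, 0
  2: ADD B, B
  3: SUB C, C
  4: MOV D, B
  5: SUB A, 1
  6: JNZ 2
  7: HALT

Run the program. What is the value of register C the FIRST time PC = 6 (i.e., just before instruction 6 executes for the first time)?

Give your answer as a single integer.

Step 1: PC=0 exec 'MOV A, 5'. After: A=5 B=0 C=0 D=0 ZF=0 PC=1
Step 2: PC=1 exec 'MOV B, 0'. After: A=5 B=0 C=0 D=0 ZF=0 PC=2
Step 3: PC=2 exec 'ADD B, B'. After: A=5 B=0 C=0 D=0 ZF=1 PC=3
Step 4: PC=3 exec 'SUB C, C'. After: A=5 B=0 C=0 D=0 ZF=1 PC=4
Step 5: PC=4 exec 'MOV D, B'. After: A=5 B=0 C=0 D=0 ZF=1 PC=5
Step 6: PC=5 exec 'SUB A, 1'. After: A=4 B=0 C=0 D=0 ZF=0 PC=6
First time PC=6: C=0

0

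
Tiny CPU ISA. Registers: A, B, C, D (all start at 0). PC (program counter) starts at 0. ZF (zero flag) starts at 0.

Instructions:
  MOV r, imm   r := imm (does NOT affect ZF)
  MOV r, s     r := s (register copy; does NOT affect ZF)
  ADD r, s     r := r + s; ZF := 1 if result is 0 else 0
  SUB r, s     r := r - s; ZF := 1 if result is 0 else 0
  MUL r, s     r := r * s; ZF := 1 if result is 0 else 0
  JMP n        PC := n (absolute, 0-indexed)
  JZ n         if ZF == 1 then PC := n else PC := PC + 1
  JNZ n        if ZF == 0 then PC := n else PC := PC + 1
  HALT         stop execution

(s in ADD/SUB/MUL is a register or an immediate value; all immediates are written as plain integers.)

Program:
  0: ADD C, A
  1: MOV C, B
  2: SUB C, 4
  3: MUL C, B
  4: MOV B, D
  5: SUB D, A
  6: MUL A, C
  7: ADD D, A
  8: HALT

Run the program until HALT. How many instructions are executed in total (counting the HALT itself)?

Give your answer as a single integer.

Step 1: PC=0 exec 'ADD C, A'. After: A=0 B=0 C=0 D=0 ZF=1 PC=1
Step 2: PC=1 exec 'MOV C, B'. After: A=0 B=0 C=0 D=0 ZF=1 PC=2
Step 3: PC=2 exec 'SUB C, 4'. After: A=0 B=0 C=-4 D=0 ZF=0 PC=3
Step 4: PC=3 exec 'MUL C, B'. After: A=0 B=0 C=0 D=0 ZF=1 PC=4
Step 5: PC=4 exec 'MOV B, D'. After: A=0 B=0 C=0 D=0 ZF=1 PC=5
Step 6: PC=5 exec 'SUB D, A'. After: A=0 B=0 C=0 D=0 ZF=1 PC=6
Step 7: PC=6 exec 'MUL A, C'. After: A=0 B=0 C=0 D=0 ZF=1 PC=7
Step 8: PC=7 exec 'ADD D, A'. After: A=0 B=0 C=0 D=0 ZF=1 PC=8
Step 9: PC=8 exec 'HALT'. After: A=0 B=0 C=0 D=0 ZF=1 PC=8 HALTED
Total instructions executed: 9

Answer: 9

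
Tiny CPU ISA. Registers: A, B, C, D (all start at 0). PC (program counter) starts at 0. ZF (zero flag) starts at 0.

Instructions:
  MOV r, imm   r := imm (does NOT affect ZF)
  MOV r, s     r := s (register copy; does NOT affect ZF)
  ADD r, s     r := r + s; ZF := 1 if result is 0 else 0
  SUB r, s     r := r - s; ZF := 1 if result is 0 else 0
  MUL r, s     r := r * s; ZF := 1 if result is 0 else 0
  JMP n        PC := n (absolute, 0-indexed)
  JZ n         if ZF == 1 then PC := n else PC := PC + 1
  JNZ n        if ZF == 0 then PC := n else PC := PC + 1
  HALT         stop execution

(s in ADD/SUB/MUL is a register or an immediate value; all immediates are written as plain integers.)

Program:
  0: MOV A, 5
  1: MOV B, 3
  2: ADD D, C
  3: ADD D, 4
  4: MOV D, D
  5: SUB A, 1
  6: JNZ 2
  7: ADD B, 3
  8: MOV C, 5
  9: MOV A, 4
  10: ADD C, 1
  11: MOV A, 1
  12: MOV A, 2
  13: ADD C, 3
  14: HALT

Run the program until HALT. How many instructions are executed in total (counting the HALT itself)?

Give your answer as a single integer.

Step 1: PC=0 exec 'MOV A, 5'. After: A=5 B=0 C=0 D=0 ZF=0 PC=1
Step 2: PC=1 exec 'MOV B, 3'. After: A=5 B=3 C=0 D=0 ZF=0 PC=2
Step 3: PC=2 exec 'ADD D, C'. After: A=5 B=3 C=0 D=0 ZF=1 PC=3
Step 4: PC=3 exec 'ADD D, 4'. After: A=5 B=3 C=0 D=4 ZF=0 PC=4
Step 5: PC=4 exec 'MOV D, D'. After: A=5 B=3 C=0 D=4 ZF=0 PC=5
Step 6: PC=5 exec 'SUB A, 1'. After: A=4 B=3 C=0 D=4 ZF=0 PC=6
Step 7: PC=6 exec 'JNZ 2'. After: A=4 B=3 C=0 D=4 ZF=0 PC=2
Step 8: PC=2 exec 'ADD D, C'. After: A=4 B=3 C=0 D=4 ZF=0 PC=3
Step 9: PC=3 exec 'ADD D, 4'. After: A=4 B=3 C=0 D=8 ZF=0 PC=4
Step 10: PC=4 exec 'MOV D, D'. After: A=4 B=3 C=0 D=8 ZF=0 PC=5
Step 11: PC=5 exec 'SUB A, 1'. After: A=3 B=3 C=0 D=8 ZF=0 PC=6
Step 12: PC=6 exec 'JNZ 2'. After: A=3 B=3 C=0 D=8 ZF=0 PC=2
Step 13: PC=2 exec 'ADD D, C'. After: A=3 B=3 C=0 D=8 ZF=0 PC=3
Step 14: PC=3 exec 'ADD D, 4'. After: A=3 B=3 C=0 D=12 ZF=0 PC=4
Step 15: PC=4 exec 'MOV D, D'. After: A=3 B=3 C=0 D=12 ZF=0 PC=5
Step 16: PC=5 exec 'SUB A, 1'. After: A=2 B=3 C=0 D=12 ZF=0 PC=6
Step 17: PC=6 exec 'JNZ 2'. After: A=2 B=3 C=0 D=12 ZF=0 PC=2
Step 18: PC=2 exec 'ADD D, C'. After: A=2 B=3 C=0 D=12 ZF=0 PC=3
Step 19: PC=3 exec 'ADD D, 4'. After: A=2 B=3 C=0 D=16 ZF=0 PC=4
Step 20: PC=4 exec 'MOV D, D'. After: A=2 B=3 C=0 D=16 ZF=0 PC=5
Step 21: PC=5 exec 'SUB A, 1'. After: A=1 B=3 C=0 D=16 ZF=0 PC=6
Step 22: PC=6 exec 'JNZ 2'. After: A=1 B=3 C=0 D=16 ZF=0 PC=2
Step 23: PC=2 exec 'ADD D, C'. After: A=1 B=3 C=0 D=16 ZF=0 PC=3
Step 24: PC=3 exec 'ADD D, 4'. After: A=1 B=3 C=0 D=20 ZF=0 PC=4
Step 25: PC=4 exec 'MOV D, D'. After: A=1 B=3 C=0 D=20 ZF=0 PC=5
Step 26: PC=5 exec 'SUB A, 1'. After: A=0 B=3 C=0 D=20 ZF=1 PC=6
Step 27: PC=6 exec 'JNZ 2'. After: A=0 B=3 C=0 D=20 ZF=1 PC=7
Step 28: PC=7 exec 'ADD B, 3'. After: A=0 B=6 C=0 D=20 ZF=0 PC=8
Step 29: PC=8 exec 'MOV C, 5'. After: A=0 B=6 C=5 D=20 ZF=0 PC=9
Step 30: PC=9 exec 'MOV A, 4'. After: A=4 B=6 C=5 D=20 ZF=0 PC=10
Step 31: PC=10 exec 'ADD C, 1'. After: A=4 B=6 C=6 D=20 ZF=0 PC=11
Step 32: PC=11 exec 'MOV A, 1'. After: A=1 B=6 C=6 D=20 ZF=0 PC=12
Step 33: PC=12 exec 'MOV A, 2'. After: A=2 B=6 C=6 D=20 ZF=0 PC=13
Step 34: PC=13 exec 'ADD C, 3'. After: A=2 B=6 C=9 D=20 ZF=0 PC=14
Step 35: PC=14 exec 'HALT'. After: A=2 B=6 C=9 D=20 ZF=0 PC=14 HALTED
Total instructions executed: 35

Answer: 35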